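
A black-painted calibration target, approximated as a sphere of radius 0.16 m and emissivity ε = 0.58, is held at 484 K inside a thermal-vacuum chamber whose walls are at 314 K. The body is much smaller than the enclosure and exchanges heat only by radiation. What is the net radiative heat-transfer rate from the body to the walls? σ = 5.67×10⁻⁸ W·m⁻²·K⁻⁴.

For a small grey body in a large enclosure: P_net = εσA(T_body⁴ − T_wall⁴).
A = 4πr² = 0.3217 m²; T_body⁴ − T_wall⁴ = 5.488×10¹⁰ − 9.721×10⁹ = 4.515×10¹⁰ K⁴.
|P_net| = 0.58·5.67×10⁻⁸·0.3217·4.515×10¹⁰.

P_net ≈ 478 W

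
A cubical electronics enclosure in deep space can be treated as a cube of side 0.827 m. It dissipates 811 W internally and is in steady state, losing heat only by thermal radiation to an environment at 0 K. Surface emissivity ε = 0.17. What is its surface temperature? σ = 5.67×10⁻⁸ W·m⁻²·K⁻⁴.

Steady state: internal power = radiated power, P = εσA T⁴.
Radiating area A = 6L² = 4.104 m².
T⁴ = P/(εσA) = 811/(0.17·5.67×10⁻⁸·4.104) = 2.050×10¹⁰ K⁴.
T = (2.050×10¹⁰)^(1/4).

T ≈ 378 K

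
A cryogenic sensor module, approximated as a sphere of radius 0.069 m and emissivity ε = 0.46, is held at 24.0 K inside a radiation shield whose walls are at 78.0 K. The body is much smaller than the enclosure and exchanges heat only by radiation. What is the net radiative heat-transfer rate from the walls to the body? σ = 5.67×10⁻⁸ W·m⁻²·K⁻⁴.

For a small grey body in a large enclosure: P_net = εσA(T_body⁴ − T_wall⁴).
A = 4πr² = 0.05983 m²; T_body⁴ − T_wall⁴ = 3.318×10⁵ − 3.702×10⁷ = -3.668×10⁷ K⁴.
|P_net| = 0.46·5.67×10⁻⁸·0.05983·3.668×10⁷.

P_net ≈ 0.0572 W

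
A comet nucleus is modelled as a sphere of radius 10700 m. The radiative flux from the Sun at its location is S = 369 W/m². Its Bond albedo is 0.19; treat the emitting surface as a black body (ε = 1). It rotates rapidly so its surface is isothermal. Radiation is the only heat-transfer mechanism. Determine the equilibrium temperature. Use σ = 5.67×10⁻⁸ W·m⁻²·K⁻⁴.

T ≈ 191 K

At equilibrium, absorbed power = emitted power.
Absorbing cross-section = πr² = 3.597×10⁸ m²; emitting surface = 4πr² = 1.439×10⁹ m² (ratio 4).
(1−a)S·A_cross = εσ·A_surf·T⁴  ⇒  T⁴ = (1−a)S/(4σ).
T⁴ = 0.810·369/(4·5.67×10⁻⁸) = 1.318×10⁹ K⁴.
T = (1.318×10⁹)^(1/4).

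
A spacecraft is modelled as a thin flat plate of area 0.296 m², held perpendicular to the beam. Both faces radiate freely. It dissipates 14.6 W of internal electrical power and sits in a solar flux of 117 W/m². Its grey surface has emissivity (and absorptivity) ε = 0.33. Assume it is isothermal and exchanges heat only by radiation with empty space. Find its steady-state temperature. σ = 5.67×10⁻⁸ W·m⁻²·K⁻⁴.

T ≈ 220 K

At steady state, absorbed solar power + internal power = radiated power.
Absorbed: α·S·A_cross = 0.33·117·0.2960 = 11.43 W (cross-section A).
Total input = 11.43 + 14.6 = 26.03 W.
Radiated: εσ·A_surf·T⁴ with A_surf = 2A = 0.5920 m².
T⁴ = 26.03/(0.33·5.67×10⁻⁸·0.5920) = 2.350×10⁹ K⁴.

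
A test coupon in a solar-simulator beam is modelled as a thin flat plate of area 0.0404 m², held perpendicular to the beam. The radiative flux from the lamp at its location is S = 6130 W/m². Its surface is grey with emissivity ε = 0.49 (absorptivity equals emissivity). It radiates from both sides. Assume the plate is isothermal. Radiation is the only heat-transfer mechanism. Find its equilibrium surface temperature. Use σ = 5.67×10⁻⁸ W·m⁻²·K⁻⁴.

T ≈ 482 K

At equilibrium, absorbed power = emitted power.
Absorbing cross-section = A = 0.04040 m²; emitting surface = 2A = 0.08080 m² (ratio 2).
εS·A_cross = εσ·A_surf·T⁴  ⇒  T⁴ = S/(2σ)   (ε cancels).
T⁴ = 6130/(2·5.67×10⁻⁸) = 5.406×10¹⁰ K⁴.
T = (5.406×10¹⁰)^(1/4).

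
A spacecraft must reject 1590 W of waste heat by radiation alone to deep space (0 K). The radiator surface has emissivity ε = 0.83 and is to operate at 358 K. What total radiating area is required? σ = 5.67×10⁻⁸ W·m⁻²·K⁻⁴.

A ≈ 2.06 m²

P = εσA T⁴ ⇒ A = P/(εσT⁴).
T⁴ = 1.643×10¹⁰ K⁴.
A = 1590/(0.83 × 5.67×10⁻⁸ × 1.643×10¹⁰).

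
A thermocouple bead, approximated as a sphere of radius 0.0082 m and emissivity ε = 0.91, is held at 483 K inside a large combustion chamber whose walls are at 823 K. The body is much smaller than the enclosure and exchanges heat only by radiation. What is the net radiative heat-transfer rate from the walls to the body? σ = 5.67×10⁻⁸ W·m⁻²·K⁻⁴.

P_net ≈ 17.6 W

For a small grey body in a large enclosure: P_net = εσA(T_body⁴ − T_wall⁴).
A = 4πr² = 8.450×10⁻⁴ m²; T_body⁴ − T_wall⁴ = 5.442×10¹⁰ − 4.588×10¹¹ = -4.044×10¹¹ K⁴.
|P_net| = 0.91·5.67×10⁻⁸·8.450×10⁻⁴·4.044×10¹¹.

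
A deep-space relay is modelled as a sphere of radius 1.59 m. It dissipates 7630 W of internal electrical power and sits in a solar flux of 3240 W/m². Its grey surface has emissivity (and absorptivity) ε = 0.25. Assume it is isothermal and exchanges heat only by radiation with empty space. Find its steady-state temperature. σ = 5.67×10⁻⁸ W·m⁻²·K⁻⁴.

T ≈ 420 K

At steady state, absorbed solar power + internal power = radiated power.
Absorbed: α·S·A_cross = 0.25·3240·7.942 = 6433 W (cross-section πr²).
Total input = 6433 + 7630 = 14060 W.
Radiated: εσ·A_surf·T⁴ with A_surf = 4πr² = 31.77 m².
T⁴ = 14060/(0.25·5.67×10⁻⁸·31.77) = 3.123×10¹⁰ K⁴.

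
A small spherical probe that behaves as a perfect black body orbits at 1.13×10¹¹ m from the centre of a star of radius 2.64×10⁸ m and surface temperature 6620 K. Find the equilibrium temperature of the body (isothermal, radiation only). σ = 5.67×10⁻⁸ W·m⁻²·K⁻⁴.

T ≈ 226 K

The star's surface emits σT_*⁴; at distance d the flux is S = σT_*⁴(R_*/d)².
S = 5.67×10⁻⁸·(6620)⁴·(2.64×10⁸/1.13×10¹¹)² = 594.4 W/m².
For an isothermal sphere T⁴ = (1−a)S/(4σ) = 2.621×10⁹ K⁴.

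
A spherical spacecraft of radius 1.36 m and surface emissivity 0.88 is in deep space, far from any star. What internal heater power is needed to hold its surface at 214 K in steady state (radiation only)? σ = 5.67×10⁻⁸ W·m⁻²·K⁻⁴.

P ≈ 2430 W

P = εσ·4πr²·T⁴.
4πr² = 23.24 m²; T⁴ = 2.097×10⁹ K⁴.
P = 0.88·5.67×10⁻⁸·23.24·2.097×10⁹.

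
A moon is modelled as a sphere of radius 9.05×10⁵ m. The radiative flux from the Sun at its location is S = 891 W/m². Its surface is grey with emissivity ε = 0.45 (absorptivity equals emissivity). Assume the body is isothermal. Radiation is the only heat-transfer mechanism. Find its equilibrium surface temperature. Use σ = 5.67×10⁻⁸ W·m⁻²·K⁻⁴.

At equilibrium, absorbed power = emitted power.
Absorbing cross-section = πr² = 2.573×10¹² m²; emitting surface = 4πr² = 1.029×10¹³ m² (ratio 4).
εS·A_cross = εσ·A_surf·T⁴  ⇒  T⁴ = S/(4σ)   (ε cancels).
T⁴ = 891/(4·5.67×10⁻⁸) = 3.929×10⁹ K⁴.
T = (3.929×10⁹)^(1/4).

T ≈ 250 K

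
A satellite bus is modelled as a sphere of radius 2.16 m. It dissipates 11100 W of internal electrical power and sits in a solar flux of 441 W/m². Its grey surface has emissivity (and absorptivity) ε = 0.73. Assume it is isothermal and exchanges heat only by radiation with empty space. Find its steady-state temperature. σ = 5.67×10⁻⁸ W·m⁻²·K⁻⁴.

At steady state, absorbed solar power + internal power = radiated power.
Absorbed: α·S·A_cross = 0.73·441·14.66 = 4719 W (cross-section πr²).
Total input = 4719 + 11100 = 15820 W.
Radiated: εσ·A_surf·T⁴ with A_surf = 4πr² = 58.63 m².
T⁴ = 15820/(0.73·5.67×10⁻⁸·58.63) = 6.518×10⁹ K⁴.

T ≈ 284 K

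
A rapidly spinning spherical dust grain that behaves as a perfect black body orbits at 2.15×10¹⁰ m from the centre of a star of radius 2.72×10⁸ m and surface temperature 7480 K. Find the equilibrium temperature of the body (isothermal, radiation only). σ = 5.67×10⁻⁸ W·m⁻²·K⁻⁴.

The star's surface emits σT_*⁴; at distance d the flux is S = σT_*⁴(R_*/d)².
S = 5.67×10⁻⁸·(7480)⁴·(2.72×10⁸/2.15×10¹⁰)² = 28410 W/m².
For an isothermal sphere T⁴ = (1−a)S/(4σ) = 1.253×10¹¹ K⁴.

T ≈ 595 K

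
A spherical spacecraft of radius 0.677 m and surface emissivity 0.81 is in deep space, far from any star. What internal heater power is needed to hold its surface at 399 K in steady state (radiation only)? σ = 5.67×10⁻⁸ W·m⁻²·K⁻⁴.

P ≈ 6700 W

P = εσ·4πr²·T⁴.
4πr² = 5.760 m²; T⁴ = 2.534×10¹⁰ K⁴.
P = 0.81·5.67×10⁻⁸·5.760·2.534×10¹⁰.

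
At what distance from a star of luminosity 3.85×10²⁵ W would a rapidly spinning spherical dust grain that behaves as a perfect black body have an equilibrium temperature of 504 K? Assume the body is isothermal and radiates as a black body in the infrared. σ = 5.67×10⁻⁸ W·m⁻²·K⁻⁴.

For an isothermal black-emitting sphere, (1−a)S·πr² = σ·4πr²·T⁴ ⇒ S = 4σT⁴/(1−a).
S = 4·5.67×10⁻⁸·(504)⁴/1.00 = 14630 W/m².
Flux falls as S = L/(4πd²), so d = √(L/(4πS)) = √(3.85×10²⁵/(4π·14630)).

d ≈ 1.45×10¹⁰ m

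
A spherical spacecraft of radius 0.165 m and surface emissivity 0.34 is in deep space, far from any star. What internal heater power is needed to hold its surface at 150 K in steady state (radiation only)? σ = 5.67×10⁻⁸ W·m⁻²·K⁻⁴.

P = εσ·4πr²·T⁴.
4πr² = 0.3421 m²; T⁴ = 5.062×10⁸ K⁴.
P = 0.34·5.67×10⁻⁸·0.3421·5.062×10⁸.

P ≈ 3.34 W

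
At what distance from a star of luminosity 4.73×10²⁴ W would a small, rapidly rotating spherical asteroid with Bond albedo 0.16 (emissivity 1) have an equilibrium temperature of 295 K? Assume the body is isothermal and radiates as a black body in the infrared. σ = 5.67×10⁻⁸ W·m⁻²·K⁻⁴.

For an isothermal black-emitting sphere, (1−a)S·πr² = σ·4πr²·T⁴ ⇒ S = 4σT⁴/(1−a).
S = 4·5.67×10⁻⁸·(295)⁴/0.840 = 2045 W/m².
Flux falls as S = L/(4πd²), so d = √(L/(4πS)) = √(4.73×10²⁴/(4π·2045)).

d ≈ 1.36×10¹⁰ m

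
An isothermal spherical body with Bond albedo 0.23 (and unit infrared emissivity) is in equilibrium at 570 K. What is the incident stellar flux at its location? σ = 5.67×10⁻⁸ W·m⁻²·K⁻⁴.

S ≈ 31100 W/m²

(1−a)S·πr² = σ·4πr²·T⁴ ⇒ S = 4σT⁴/(1−a).
S = 4·5.67×10⁻⁸·1.056×10¹¹/0.770.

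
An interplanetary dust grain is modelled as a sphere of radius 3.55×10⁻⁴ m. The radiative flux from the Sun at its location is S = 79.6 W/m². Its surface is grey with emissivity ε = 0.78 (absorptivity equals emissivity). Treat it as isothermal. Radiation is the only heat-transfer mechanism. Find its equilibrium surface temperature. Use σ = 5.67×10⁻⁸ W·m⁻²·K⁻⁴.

T ≈ 137 K

At equilibrium, absorbed power = emitted power.
Absorbing cross-section = πr² = 3.959×10⁻⁷ m²; emitting surface = 4πr² = 1.584×10⁻⁶ m² (ratio 4).
εS·A_cross = εσ·A_surf·T⁴  ⇒  T⁴ = S/(4σ)   (ε cancels).
T⁴ = 79.6/(4·5.67×10⁻⁸) = 3.510×10⁸ K⁴.
T = (3.510×10⁸)^(1/4).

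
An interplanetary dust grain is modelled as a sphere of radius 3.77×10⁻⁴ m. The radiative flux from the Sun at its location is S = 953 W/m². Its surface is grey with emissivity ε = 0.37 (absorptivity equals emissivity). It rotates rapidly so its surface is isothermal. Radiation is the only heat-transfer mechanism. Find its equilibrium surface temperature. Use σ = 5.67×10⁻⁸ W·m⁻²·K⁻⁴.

At equilibrium, absorbed power = emitted power.
Absorbing cross-section = πr² = 4.465×10⁻⁷ m²; emitting surface = 4πr² = 1.786×10⁻⁶ m² (ratio 4).
εS·A_cross = εσ·A_surf·T⁴  ⇒  T⁴ = S/(4σ)   (ε cancels).
T⁴ = 953/(4·5.67×10⁻⁸) = 4.202×10⁹ K⁴.
T = (4.202×10⁹)^(1/4).

T ≈ 255 K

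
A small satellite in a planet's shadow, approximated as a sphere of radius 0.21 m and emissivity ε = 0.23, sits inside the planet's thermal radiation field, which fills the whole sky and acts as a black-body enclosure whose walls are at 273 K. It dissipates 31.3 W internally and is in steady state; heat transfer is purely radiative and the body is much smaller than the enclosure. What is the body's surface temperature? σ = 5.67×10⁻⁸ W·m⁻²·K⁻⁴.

T ≈ 315 K

For a small grey body in a large enclosure, net radiated power = εσA(T⁴ − T_w⁴).
Steady state: P = εσA(T⁴ − T_w⁴) with A = 4πr² = 0.5542 m².
T⁴ = P/(εσA) + T_w⁴ = 31.3/(0.23·5.67×10⁻⁸·0.5542) + (273)⁴
    = 4.331×10⁹ + 5.555×10⁹ = 9.886×10⁹ K⁴.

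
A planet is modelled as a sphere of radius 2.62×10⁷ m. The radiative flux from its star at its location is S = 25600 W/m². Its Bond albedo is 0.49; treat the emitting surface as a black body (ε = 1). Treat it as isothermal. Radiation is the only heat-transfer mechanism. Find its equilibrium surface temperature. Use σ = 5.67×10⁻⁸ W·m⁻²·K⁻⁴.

At equilibrium, absorbed power = emitted power.
Absorbing cross-section = πr² = 2.157×10¹⁵ m²; emitting surface = 4πr² = 8.626×10¹⁵ m² (ratio 4).
(1−a)S·A_cross = εσ·A_surf·T⁴  ⇒  T⁴ = (1−a)S/(4σ).
T⁴ = 0.510·25600/(4·5.67×10⁻⁸) = 5.757×10¹⁰ K⁴.
T = (5.757×10¹⁰)^(1/4).

T ≈ 490 K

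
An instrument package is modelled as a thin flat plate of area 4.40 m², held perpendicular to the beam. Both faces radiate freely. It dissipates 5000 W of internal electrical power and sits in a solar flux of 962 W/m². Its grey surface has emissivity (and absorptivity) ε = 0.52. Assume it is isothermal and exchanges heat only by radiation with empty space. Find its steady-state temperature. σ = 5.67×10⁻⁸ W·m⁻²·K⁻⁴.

At steady state, absorbed solar power + internal power = radiated power.
Absorbed: α·S·A_cross = 0.52·962·4.400 = 2201 W (cross-section A).
Total input = 2201 + 5000 = 7201 W.
Radiated: εσ·A_surf·T⁴ with A_surf = 2A = 8.800 m².
T⁴ = 7201/(0.52·5.67×10⁻⁸·8.800) = 2.775×10¹⁰ K⁴.

T ≈ 408 K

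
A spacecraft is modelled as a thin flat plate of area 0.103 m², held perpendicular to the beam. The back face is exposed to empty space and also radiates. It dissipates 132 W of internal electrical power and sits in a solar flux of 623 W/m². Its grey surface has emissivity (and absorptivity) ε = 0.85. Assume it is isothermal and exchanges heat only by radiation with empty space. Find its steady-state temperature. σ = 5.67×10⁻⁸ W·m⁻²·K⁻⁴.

At steady state, absorbed solar power + internal power = radiated power.
Absorbed: α·S·A_cross = 0.85·623·0.1030 = 54.54 W (cross-section A).
Total input = 54.54 + 132 = 186.5 W.
Radiated: εσ·A_surf·T⁴ with A_surf = 2A = 0.2060 m².
T⁴ = 186.5/(0.85·5.67×10⁻⁸·0.2060) = 1.879×10¹⁰ K⁴.

T ≈ 370 K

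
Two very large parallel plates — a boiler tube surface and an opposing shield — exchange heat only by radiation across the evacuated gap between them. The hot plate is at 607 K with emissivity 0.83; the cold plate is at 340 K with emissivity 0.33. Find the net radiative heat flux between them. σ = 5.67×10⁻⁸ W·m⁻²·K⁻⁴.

For two infinite grey parallel plates, q = σ(T₁⁴ − T₂⁴)/(1/ε₁ + 1/ε₂ − 1).
T₁⁴ − T₂⁴ = 1.358×10¹¹ − 1.336×10¹⁰ = 1.224×10¹¹ K⁴.
1/ε₁ + 1/ε₂ − 1 = 1.205 + 3.030 − 1 = 3.235.
q = 5.67×10⁻⁸ × 1.224×10¹¹ / 3.235.

q ≈ 2150 W/m²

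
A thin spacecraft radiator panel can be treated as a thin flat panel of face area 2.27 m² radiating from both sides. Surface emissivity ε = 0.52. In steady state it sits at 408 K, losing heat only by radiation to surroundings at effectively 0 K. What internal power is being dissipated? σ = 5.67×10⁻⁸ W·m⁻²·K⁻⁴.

P ≈ 3710 W

Steady state: P = εσA T⁴.
A = 2·2.27 = 4.540 m²; T⁴ = (408)⁴ = 2.771×10¹⁰ K⁴.
P = 0.52 × 5.67×10⁻⁸ × 4.540 × 2.771×10¹⁰.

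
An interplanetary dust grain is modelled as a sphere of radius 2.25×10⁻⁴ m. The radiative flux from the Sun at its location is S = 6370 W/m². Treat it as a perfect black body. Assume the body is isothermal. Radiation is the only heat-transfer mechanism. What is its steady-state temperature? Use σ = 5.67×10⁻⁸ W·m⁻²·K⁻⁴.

T ≈ 409 K

At equilibrium, absorbed power = emitted power.
Absorbing cross-section = πr² = 1.590×10⁻⁷ m²; emitting surface = 4πr² = 6.362×10⁻⁷ m² (ratio 4).
S·A_cross = εσ·A_surf·T⁴  ⇒  T⁴ = S/(4σ).
T⁴ = 1.00·6370/(4·5.67×10⁻⁸) = 2.809×10¹⁰ K⁴.
T = (2.809×10¹⁰)^(1/4).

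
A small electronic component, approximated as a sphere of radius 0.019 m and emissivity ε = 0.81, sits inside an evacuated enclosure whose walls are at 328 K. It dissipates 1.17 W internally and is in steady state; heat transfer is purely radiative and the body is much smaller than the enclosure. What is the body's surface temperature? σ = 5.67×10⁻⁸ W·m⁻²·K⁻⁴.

For a small grey body in a large enclosure, net radiated power = εσA(T⁴ − T_w⁴).
Steady state: P = εσA(T⁴ − T_w⁴) with A = 4πr² = 0.004536 m².
T⁴ = P/(εσA) + T_w⁴ = 1.17/(0.81·5.67×10⁻⁸·0.004536) + (328)⁴
    = 5.616×10⁹ + 1.157×10¹⁰ = 1.719×10¹⁰ K⁴.

T ≈ 362 K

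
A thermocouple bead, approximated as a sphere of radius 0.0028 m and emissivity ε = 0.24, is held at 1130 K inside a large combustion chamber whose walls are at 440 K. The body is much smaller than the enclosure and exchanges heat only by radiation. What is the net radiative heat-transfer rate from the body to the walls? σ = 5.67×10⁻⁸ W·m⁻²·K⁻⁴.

For a small grey body in a large enclosure: P_net = εσA(T_body⁴ − T_wall⁴).
A = 4πr² = 9.852×10⁻⁵ m²; T_body⁴ − T_wall⁴ = 1.630×10¹² − 3.748×10¹⁰ = 1.593×10¹² K⁴.
|P_net| = 0.24·5.67×10⁻⁸·9.852×10⁻⁵·1.593×10¹².

P_net ≈ 2.14 W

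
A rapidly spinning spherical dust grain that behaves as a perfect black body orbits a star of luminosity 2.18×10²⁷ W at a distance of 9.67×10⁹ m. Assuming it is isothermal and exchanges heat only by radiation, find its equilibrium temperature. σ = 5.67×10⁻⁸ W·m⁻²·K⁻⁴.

First find the stellar flux at distance d: S = L/(4πd²) = 2.18×10²⁷/(4π·(9.67×10⁹)²) = 1.855×10⁶ W/m².
For an isothermal sphere, absorbed (1−a)S·πr² = emitted σ·4πr²·T⁴, so T⁴ = (1−a)S/(4σ).
T⁴ = 1.00·1.855×10⁶/(4·5.67×10⁻⁸) = 8.180×10¹² K⁴.

T ≈ 1690 K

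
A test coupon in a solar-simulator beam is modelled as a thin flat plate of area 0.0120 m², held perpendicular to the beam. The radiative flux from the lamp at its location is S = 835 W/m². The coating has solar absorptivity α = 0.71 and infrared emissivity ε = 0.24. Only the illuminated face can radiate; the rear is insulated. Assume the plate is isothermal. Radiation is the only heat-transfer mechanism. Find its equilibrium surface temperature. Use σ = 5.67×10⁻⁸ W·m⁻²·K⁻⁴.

At equilibrium, absorbed power = emitted power.
Absorbing cross-section = A = 0.01200 m²; emitting surface = A = 0.01200 m² (ratio 1).
αS·A_cross = εσ·A_surf·T⁴  ⇒  T⁴ = αS/(ε·1σ).
T⁴ = 0.710·835/(0.24·1·5.67×10⁻⁸) = 4.357×10¹⁰ K⁴.
T = (4.357×10¹⁰)^(1/4).

T ≈ 457 K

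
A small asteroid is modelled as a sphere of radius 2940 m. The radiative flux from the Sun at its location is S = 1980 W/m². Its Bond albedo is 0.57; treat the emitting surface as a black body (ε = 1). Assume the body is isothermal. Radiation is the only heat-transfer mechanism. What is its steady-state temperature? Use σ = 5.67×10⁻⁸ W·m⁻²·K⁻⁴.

T ≈ 248 K

At equilibrium, absorbed power = emitted power.
Absorbing cross-section = πr² = 2.715×10⁷ m²; emitting surface = 4πr² = 1.086×10⁸ m² (ratio 4).
(1−a)S·A_cross = εσ·A_surf·T⁴  ⇒  T⁴ = (1−a)S/(4σ).
T⁴ = 0.430·1980/(4·5.67×10⁻⁸) = 3.754×10⁹ K⁴.
T = (3.754×10⁹)^(1/4).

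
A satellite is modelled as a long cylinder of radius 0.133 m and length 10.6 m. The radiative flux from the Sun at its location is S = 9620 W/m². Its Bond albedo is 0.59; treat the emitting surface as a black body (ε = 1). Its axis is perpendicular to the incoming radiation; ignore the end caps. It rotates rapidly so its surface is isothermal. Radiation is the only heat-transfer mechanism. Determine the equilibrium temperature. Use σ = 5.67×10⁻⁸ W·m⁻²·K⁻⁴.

At equilibrium, absorbed power = emitted power.
Absorbing cross-section = 2rL = 2.820 m²; emitting surface = 2πrL = 8.858 m² (ratio π).
(1−a)S·A_cross = εσ·A_surf·T⁴  ⇒  T⁴ = (1−a)S/(πσ).
T⁴ = 0.410·9620/(π·5.67×10⁻⁸) = 2.214×10¹⁰ K⁴.
T = (2.214×10¹⁰)^(1/4).

T ≈ 386 K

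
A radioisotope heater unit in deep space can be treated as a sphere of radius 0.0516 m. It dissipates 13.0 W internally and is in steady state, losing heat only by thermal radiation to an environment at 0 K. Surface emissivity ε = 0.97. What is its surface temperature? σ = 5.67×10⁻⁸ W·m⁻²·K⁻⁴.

T ≈ 290 K

Steady state: internal power = radiated power, P = εσA T⁴.
Radiating area A = 4πr² = 0.03346 m².
T⁴ = P/(εσA) = 13.0/(0.97·5.67×10⁻⁸·0.03346) = 7.064×10⁹ K⁴.
T = (7.064×10⁹)^(1/4).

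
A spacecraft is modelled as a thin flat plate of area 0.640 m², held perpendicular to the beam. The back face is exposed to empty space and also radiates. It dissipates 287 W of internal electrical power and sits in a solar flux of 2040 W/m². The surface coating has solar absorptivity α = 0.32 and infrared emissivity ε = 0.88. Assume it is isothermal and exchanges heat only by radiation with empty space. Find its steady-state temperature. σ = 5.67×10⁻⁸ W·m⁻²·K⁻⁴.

T ≈ 324 K

At steady state, absorbed solar power + internal power = radiated power.
Absorbed: α·S·A_cross = 0.32·2040·0.6400 = 417.8 W (cross-section A).
Total input = 417.8 + 287 = 704.8 W.
Radiated: εσ·A_surf·T⁴ with A_surf = 2A = 1.280 m².
T⁴ = 704.8/(0.88·5.67×10⁻⁸·1.280) = 1.104×10¹⁰ K⁴.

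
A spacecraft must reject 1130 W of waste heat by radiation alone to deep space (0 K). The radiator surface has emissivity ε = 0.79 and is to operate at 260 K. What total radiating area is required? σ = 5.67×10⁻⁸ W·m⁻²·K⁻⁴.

A ≈ 5.52 m²

P = εσA T⁴ ⇒ A = P/(εσT⁴).
T⁴ = 4.570×10⁹ K⁴.
A = 1130/(0.79 × 5.67×10⁻⁸ × 4.570×10⁹).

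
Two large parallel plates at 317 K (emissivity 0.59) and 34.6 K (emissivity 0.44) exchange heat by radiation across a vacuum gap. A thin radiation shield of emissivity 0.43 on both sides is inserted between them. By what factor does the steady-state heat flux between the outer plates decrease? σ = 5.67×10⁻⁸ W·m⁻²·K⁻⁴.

factor ≈ 2.23

Without shield: q₀ = σΔ(T⁴)/(1/ε₁+1/ε₂−1) with denominator 2.968.
With shield the two gaps are in series; the resistances add: (1/ε₁+1/ε_s−1)+(1/ε_s+1/ε₂−1) = 3.020+3.598 = 6.619.
Heat-flux ratio q₀/q = 6.619/2.968.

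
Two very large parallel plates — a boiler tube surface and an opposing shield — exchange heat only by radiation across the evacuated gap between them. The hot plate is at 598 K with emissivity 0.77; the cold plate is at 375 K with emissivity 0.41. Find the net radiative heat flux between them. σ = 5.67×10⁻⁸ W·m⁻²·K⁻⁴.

For two infinite grey parallel plates, q = σ(T₁⁴ − T₂⁴)/(1/ε₁ + 1/ε₂ − 1).
T₁⁴ − T₂⁴ = 1.279×10¹¹ − 1.978×10¹⁰ = 1.081×10¹¹ K⁴.
1/ε₁ + 1/ε₂ − 1 = 1.299 + 2.439 − 1 = 2.738.
q = 5.67×10⁻⁸ × 1.081×10¹¹ / 2.738.

q ≈ 2240 W/m²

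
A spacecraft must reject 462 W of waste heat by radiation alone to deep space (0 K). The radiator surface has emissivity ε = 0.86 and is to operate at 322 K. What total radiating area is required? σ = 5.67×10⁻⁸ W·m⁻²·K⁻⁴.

A ≈ 0.881 m²

P = εσA T⁴ ⇒ A = P/(εσT⁴).
T⁴ = 1.075×10¹⁰ K⁴.
A = 462/(0.86 × 5.67×10⁻⁸ × 1.075×10¹⁰).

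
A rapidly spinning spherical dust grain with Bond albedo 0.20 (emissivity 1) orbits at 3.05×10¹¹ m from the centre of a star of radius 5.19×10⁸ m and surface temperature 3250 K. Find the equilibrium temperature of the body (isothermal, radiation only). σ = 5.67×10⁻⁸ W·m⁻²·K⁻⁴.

T ≈ 89.7 K

The star's surface emits σT_*⁴; at distance d the flux is S = σT_*⁴(R_*/d)².
S = 5.67×10⁻⁸·(3250)⁴·(5.19×10⁸/3.05×10¹¹)² = 18.32 W/m².
For an isothermal sphere T⁴ = (1−a)S/(4σ) = 6.461×10⁷ K⁴.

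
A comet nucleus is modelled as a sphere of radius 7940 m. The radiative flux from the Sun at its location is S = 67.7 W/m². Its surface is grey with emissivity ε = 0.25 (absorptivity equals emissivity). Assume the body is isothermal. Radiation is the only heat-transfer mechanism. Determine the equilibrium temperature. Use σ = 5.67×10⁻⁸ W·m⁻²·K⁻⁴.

At equilibrium, absorbed power = emitted power.
Absorbing cross-section = πr² = 1.981×10⁸ m²; emitting surface = 4πr² = 7.922×10⁸ m² (ratio 4).
εS·A_cross = εσ·A_surf·T⁴  ⇒  T⁴ = S/(4σ)   (ε cancels).
T⁴ = 67.7/(4·5.67×10⁻⁸) = 2.985×10⁸ K⁴.
T = (2.985×10⁸)^(1/4).

T ≈ 131 K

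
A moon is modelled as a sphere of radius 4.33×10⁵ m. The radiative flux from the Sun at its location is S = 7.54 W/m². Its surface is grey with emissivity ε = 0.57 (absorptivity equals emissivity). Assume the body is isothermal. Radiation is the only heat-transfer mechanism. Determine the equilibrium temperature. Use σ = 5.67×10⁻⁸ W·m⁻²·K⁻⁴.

T ≈ 75.9 K

At equilibrium, absorbed power = emitted power.
Absorbing cross-section = πr² = 5.890×10¹¹ m²; emitting surface = 4πr² = 2.356×10¹² m² (ratio 4).
εS·A_cross = εσ·A_surf·T⁴  ⇒  T⁴ = S/(4σ)   (ε cancels).
T⁴ = 7.54/(4·5.67×10⁻⁸) = 3.325×10⁷ K⁴.
T = (3.325×10⁷)^(1/4).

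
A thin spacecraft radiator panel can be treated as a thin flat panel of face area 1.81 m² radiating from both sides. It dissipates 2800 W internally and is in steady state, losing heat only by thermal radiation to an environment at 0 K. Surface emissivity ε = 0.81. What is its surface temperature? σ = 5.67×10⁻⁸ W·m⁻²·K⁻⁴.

T ≈ 360 K

Steady state: internal power = radiated power, P = εσA T⁴.
Radiating area A = 2·1.81 = 3.620 m².
T⁴ = P/(εσA) = 2800/(0.81·5.67×10⁻⁸·3.620) = 1.684×10¹⁰ K⁴.
T = (1.684×10¹⁰)^(1/4).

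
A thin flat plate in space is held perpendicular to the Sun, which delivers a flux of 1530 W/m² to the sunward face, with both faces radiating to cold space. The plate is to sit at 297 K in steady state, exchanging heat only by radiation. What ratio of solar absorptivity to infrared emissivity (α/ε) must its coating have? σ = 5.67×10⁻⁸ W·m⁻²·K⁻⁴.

Balance: αS·A = εσ·2A·T⁴ ⇒ α/ε = 2σT⁴/S.
α/ε = 2·5.67×10⁻⁸·(297)⁴/1530 = 2·5.67×10⁻⁸·7.781×10⁹/1530.

α/ε ≈ 0.577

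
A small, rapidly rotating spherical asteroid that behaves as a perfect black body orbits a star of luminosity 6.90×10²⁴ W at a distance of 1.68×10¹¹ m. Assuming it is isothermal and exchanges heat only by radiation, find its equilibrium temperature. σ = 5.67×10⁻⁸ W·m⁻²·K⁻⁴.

First find the stellar flux at distance d: S = L/(4πd²) = 6.90×10²⁴/(4π·(1.68×10¹¹)²) = 19.45 W/m².
For an isothermal sphere, absorbed (1−a)S·πr² = emitted σ·4πr²·T⁴, so T⁴ = (1−a)S/(4σ).
T⁴ = 1.00·19.45/(4·5.67×10⁻⁸) = 8.578×10⁷ K⁴.

T ≈ 96.2 K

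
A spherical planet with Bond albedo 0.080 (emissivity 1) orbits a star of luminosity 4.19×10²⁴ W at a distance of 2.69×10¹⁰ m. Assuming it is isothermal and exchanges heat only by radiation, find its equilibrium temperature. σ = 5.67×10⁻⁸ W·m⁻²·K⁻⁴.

T ≈ 208 K

First find the stellar flux at distance d: S = L/(4πd²) = 4.19×10²⁴/(4π·(2.69×10¹⁰)²) = 460.8 W/m².
For an isothermal sphere, absorbed (1−a)S·πr² = emitted σ·4πr²·T⁴, so T⁴ = (1−a)S/(4σ).
T⁴ = 0.920·460.8/(4·5.67×10⁻⁸) = 1.869×10⁹ K⁴.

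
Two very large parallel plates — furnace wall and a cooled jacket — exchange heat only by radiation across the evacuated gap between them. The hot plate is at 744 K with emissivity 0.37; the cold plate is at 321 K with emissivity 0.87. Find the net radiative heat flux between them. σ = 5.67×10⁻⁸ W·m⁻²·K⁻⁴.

q ≈ 5880 W/m²

For two infinite grey parallel plates, q = σ(T₁⁴ − T₂⁴)/(1/ε₁ + 1/ε₂ − 1).
T₁⁴ − T₂⁴ = 3.064×10¹¹ − 1.062×10¹⁰ = 2.958×10¹¹ K⁴.
1/ε₁ + 1/ε₂ − 1 = 2.703 + 1.149 − 1 = 2.852.
q = 5.67×10⁻⁸ × 2.958×10¹¹ / 2.852.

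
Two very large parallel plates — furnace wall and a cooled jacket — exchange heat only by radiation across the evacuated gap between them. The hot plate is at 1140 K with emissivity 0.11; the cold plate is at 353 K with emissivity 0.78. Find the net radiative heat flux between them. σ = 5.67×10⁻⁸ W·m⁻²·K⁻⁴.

q ≈ 10100 W/m²

For two infinite grey parallel plates, q = σ(T₁⁴ − T₂⁴)/(1/ε₁ + 1/ε₂ − 1).
T₁⁴ − T₂⁴ = 1.689×10¹² − 1.553×10¹⁰ = 1.673×10¹² K⁴.
1/ε₁ + 1/ε₂ − 1 = 9.091 + 1.282 − 1 = 9.373.
q = 5.67×10⁻⁸ × 1.673×10¹² / 9.373.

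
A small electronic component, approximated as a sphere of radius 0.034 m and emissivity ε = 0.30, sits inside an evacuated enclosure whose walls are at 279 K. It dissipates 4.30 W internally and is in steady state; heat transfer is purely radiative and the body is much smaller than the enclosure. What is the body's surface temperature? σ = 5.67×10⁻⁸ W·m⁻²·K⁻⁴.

T ≈ 391 K

For a small grey body in a large enclosure, net radiated power = εσA(T⁴ − T_w⁴).
Steady state: P = εσA(T⁴ − T_w⁴) with A = 4πr² = 0.01453 m².
T⁴ = P/(εσA) + T_w⁴ = 4.30/(0.30·5.67×10⁻⁸·0.01453) + (279)⁴
    = 1.740×10¹⁰ + 6.059×10⁹ = 2.346×10¹⁰ K⁴.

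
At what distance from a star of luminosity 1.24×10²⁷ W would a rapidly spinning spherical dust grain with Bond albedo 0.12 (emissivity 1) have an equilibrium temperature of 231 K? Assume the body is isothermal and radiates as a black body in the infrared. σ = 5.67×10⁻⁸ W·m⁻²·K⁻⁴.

For an isothermal black-emitting sphere, (1−a)S·πr² = σ·4πr²·T⁴ ⇒ S = 4σT⁴/(1−a).
S = 4·5.67×10⁻⁸·(231)⁴/0.880 = 733.9 W/m².
Flux falls as S = L/(4πd²), so d = √(L/(4πS)) = √(1.24×10²⁷/(4π·733.9)).

d ≈ 3.67×10¹¹ m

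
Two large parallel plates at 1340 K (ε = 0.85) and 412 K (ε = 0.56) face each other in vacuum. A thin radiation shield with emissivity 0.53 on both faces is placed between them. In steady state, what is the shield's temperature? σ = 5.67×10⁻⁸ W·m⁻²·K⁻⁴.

In steady state the net flux on the hot side equals that on the cold side.
σ(T₁⁴−T_s⁴)/D₁ = σ(T_s⁴−T₂⁴)/D₂, with D₁ = 1/ε₁+1/ε_s−1 = 2.063, D₂ = 1/ε_s+1/ε₂−1 = 2.673.
Solve for T_s⁴: T_s⁴ = (D₂·T₁⁴ + D₁·T₂⁴)/(D₁+D₂) = 1.832×10¹² K⁴.

T_s ≈ 1160 K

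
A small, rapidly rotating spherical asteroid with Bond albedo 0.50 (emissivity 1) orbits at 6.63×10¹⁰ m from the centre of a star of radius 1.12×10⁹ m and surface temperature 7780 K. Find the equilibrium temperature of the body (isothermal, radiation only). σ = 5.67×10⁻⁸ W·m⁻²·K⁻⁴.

T ≈ 601 K

The star's surface emits σT_*⁴; at distance d the flux is S = σT_*⁴(R_*/d)².
S = 5.67×10⁻⁸·(7780)⁴·(1.12×10⁹/6.63×10¹⁰)² = 59280 W/m².
For an isothermal sphere T⁴ = (1−a)S/(4σ) = 1.307×10¹¹ K⁴.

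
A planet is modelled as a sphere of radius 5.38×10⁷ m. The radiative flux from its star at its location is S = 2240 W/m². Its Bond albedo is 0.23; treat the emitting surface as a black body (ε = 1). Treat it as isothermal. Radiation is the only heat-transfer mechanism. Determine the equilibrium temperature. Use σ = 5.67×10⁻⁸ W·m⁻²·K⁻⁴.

T ≈ 295 K

At equilibrium, absorbed power = emitted power.
Absorbing cross-section = πr² = 9.093×10¹⁵ m²; emitting surface = 4πr² = 3.637×10¹⁶ m² (ratio 4).
(1−a)S·A_cross = εσ·A_surf·T⁴  ⇒  T⁴ = (1−a)S/(4σ).
T⁴ = 0.770·2240/(4·5.67×10⁻⁸) = 7.605×10⁹ K⁴.
T = (7.605×10⁹)^(1/4).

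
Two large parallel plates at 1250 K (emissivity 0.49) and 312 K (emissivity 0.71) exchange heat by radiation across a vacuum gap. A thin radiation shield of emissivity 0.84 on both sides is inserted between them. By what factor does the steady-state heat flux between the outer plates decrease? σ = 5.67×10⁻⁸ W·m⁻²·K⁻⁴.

Without shield: q₀ = σΔ(T⁴)/(1/ε₁+1/ε₂−1) with denominator 2.449.
With shield the two gaps are in series; the resistances add: (1/ε₁+1/ε_s−1)+(1/ε_s+1/ε₂−1) = 2.231+1.599 = 3.830.
Heat-flux ratio q₀/q = 3.830/2.449.

factor ≈ 1.56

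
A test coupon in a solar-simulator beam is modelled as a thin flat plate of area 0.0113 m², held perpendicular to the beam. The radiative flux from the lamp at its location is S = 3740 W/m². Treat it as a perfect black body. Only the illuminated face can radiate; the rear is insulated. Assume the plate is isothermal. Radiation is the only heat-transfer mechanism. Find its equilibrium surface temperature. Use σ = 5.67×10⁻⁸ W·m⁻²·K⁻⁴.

At equilibrium, absorbed power = emitted power.
Absorbing cross-section = A = 0.01130 m²; emitting surface = A = 0.01130 m² (ratio 1).
S·A_cross = εσ·A_surf·T⁴  ⇒  T⁴ = S/(1σ).
T⁴ = 1.00·3740/(1·5.67×10⁻⁸) = 6.596×10¹⁰ K⁴.
T = (6.596×10¹⁰)^(1/4).

T ≈ 507 K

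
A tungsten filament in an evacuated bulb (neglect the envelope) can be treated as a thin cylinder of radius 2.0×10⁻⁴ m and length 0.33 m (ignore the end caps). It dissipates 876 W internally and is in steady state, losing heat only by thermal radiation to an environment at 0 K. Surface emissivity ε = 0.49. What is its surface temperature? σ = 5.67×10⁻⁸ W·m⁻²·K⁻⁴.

T ≈ 2950 K

Steady state: internal power = radiated power, P = εσA T⁴.
Radiating area A = 2πrL = 4.147×10⁻⁴ m².
T⁴ = P/(εσA) = 876/(0.49·5.67×10⁻⁸·4.147×10⁻⁴) = 7.603×10¹³ K⁴.
T = (7.603×10¹³)^(1/4).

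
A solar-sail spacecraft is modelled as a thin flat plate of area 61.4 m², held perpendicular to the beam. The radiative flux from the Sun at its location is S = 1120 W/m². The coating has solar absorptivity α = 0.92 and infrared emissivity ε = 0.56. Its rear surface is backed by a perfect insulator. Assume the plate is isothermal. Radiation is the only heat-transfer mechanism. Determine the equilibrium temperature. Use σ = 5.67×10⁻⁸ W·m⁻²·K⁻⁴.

T ≈ 424 K

At equilibrium, absorbed power = emitted power.
Absorbing cross-section = A = 61.40 m²; emitting surface = A = 61.40 m² (ratio 1).
αS·A_cross = εσ·A_surf·T⁴  ⇒  T⁴ = αS/(ε·1σ).
T⁴ = 0.920·1120/(0.56·1·5.67×10⁻⁸) = 3.245×10¹⁰ K⁴.
T = (3.245×10¹⁰)^(1/4).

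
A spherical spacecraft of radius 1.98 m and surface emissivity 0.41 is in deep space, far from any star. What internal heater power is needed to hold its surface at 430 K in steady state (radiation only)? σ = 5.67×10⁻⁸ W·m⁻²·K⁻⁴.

P = εσ·4πr²·T⁴.
4πr² = 49.27 m²; T⁴ = 3.419×10¹⁰ K⁴.
P = 0.41·5.67×10⁻⁸·49.27·3.419×10¹⁰.

P ≈ 39200 W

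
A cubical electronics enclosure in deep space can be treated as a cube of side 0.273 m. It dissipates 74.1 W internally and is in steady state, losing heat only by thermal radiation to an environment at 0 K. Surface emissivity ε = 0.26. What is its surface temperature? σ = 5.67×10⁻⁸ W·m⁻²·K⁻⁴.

Steady state: internal power = radiated power, P = εσA T⁴.
Radiating area A = 6L² = 0.4472 m².
T⁴ = P/(εσA) = 74.1/(0.26·5.67×10⁻⁸·0.4472) = 1.124×10¹⁰ K⁴.
T = (1.124×10¹⁰)^(1/4).

T ≈ 326 K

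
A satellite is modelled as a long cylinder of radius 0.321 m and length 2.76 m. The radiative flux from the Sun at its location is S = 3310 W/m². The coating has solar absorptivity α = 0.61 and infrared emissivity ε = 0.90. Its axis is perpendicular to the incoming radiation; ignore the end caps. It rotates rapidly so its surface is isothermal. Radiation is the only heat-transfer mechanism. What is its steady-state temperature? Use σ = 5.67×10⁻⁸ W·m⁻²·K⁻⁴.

T ≈ 335 K

At equilibrium, absorbed power = emitted power.
Absorbing cross-section = 2rL = 1.772 m²; emitting surface = 2πrL = 5.567 m² (ratio π).
αS·A_cross = εσ·A_surf·T⁴  ⇒  T⁴ = αS/(ε·πσ).
T⁴ = 0.610·3310/(0.90·π·5.67×10⁻⁸) = 1.259×10¹⁰ K⁴.
T = (1.259×10¹⁰)^(1/4).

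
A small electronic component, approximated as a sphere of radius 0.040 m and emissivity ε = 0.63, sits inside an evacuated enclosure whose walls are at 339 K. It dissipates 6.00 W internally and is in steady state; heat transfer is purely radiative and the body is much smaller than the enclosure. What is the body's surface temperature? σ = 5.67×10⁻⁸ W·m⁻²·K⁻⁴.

For a small grey body in a large enclosure, net radiated power = εσA(T⁴ − T_w⁴).
Steady state: P = εσA(T⁴ − T_w⁴) with A = 4πr² = 0.02011 m².
T⁴ = P/(εσA) + T_w⁴ = 6.00/(0.63·5.67×10⁻⁸·0.02011) + (339)⁴
    = 8.354×10⁹ + 1.321×10¹⁰ = 2.156×10¹⁰ K⁴.

T ≈ 383 K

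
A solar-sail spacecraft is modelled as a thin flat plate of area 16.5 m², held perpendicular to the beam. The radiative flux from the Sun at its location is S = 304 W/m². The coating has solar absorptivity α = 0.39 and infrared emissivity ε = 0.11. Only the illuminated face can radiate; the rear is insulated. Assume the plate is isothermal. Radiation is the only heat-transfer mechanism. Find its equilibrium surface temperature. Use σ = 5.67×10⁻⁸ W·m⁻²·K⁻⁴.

At equilibrium, absorbed power = emitted power.
Absorbing cross-section = A = 16.50 m²; emitting surface = A = 16.50 m² (ratio 1).
αS·A_cross = εσ·A_surf·T⁴  ⇒  T⁴ = αS/(ε·1σ).
T⁴ = 0.390·304/(0.11·1·5.67×10⁻⁸) = 1.901×10¹⁰ K⁴.
T = (1.901×10¹⁰)^(1/4).

T ≈ 371 K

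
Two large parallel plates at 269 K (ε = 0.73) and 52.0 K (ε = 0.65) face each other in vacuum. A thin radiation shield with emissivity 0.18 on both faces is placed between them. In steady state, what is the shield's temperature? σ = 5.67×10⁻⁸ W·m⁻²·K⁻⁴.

In steady state the net flux on the hot side equals that on the cold side.
σ(T₁⁴−T_s⁴)/D₁ = σ(T_s⁴−T₂⁴)/D₂, with D₁ = 1/ε₁+1/ε_s−1 = 5.925, D₂ = 1/ε_s+1/ε₂−1 = 6.094.
Solve for T_s⁴: T_s⁴ = (D₂·T₁⁴ + D₁·T₂⁴)/(D₁+D₂) = 2.658×10⁹ K⁴.

T_s ≈ 227 K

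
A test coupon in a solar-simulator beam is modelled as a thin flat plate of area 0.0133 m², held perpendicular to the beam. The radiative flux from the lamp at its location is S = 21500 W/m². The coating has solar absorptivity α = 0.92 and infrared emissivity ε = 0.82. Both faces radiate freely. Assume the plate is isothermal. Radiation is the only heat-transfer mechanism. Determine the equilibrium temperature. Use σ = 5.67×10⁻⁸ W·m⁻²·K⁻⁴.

T ≈ 679 K

At equilibrium, absorbed power = emitted power.
Absorbing cross-section = A = 0.01330 m²; emitting surface = 2A = 0.02660 m² (ratio 2).
αS·A_cross = εσ·A_surf·T⁴  ⇒  T⁴ = αS/(ε·2σ).
T⁴ = 0.920·21500/(0.82·2·5.67×10⁻⁸) = 2.127×10¹¹ K⁴.
T = (2.127×10¹¹)^(1/4).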